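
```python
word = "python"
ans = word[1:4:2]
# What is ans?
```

word has length 6. The slice word[1:4:2] selects indices [1, 3] (1->'y', 3->'h'), giving 'yh'.

'yh'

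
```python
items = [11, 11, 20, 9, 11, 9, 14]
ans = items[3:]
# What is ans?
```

items has length 7. The slice items[3:] selects indices [3, 4, 5, 6] (3->9, 4->11, 5->9, 6->14), giving [9, 11, 9, 14].

[9, 11, 9, 14]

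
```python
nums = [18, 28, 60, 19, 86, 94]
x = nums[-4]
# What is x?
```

nums has length 6. Negative index -4 maps to positive index 6 + (-4) = 2. nums[2] = 60.

60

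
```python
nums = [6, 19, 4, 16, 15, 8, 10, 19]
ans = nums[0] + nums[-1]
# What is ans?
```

nums has length 8. nums[0] = 6.
nums has length 8. Negative index -1 maps to positive index 8 + (-1) = 7. nums[7] = 19.
Sum: 6 + 19 = 25.

25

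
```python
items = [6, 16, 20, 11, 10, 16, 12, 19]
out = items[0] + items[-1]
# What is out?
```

items has length 8. items[0] = 6.
items has length 8. Negative index -1 maps to positive index 8 + (-1) = 7. items[7] = 19.
Sum: 6 + 19 = 25.

25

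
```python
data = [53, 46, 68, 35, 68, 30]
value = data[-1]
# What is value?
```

data has length 6. Negative index -1 maps to positive index 6 + (-1) = 5. data[5] = 30.

30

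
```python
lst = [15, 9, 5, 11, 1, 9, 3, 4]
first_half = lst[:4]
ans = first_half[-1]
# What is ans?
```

lst has length 8. The slice lst[:4] selects indices [0, 1, 2, 3] (0->15, 1->9, 2->5, 3->11), giving [15, 9, 5, 11]. So first_half = [15, 9, 5, 11]. Then first_half[-1] = 11.

11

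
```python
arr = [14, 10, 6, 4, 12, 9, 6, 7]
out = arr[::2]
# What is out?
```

arr has length 8. The slice arr[::2] selects indices [0, 2, 4, 6] (0->14, 2->6, 4->12, 6->6), giving [14, 6, 12, 6].

[14, 6, 12, 6]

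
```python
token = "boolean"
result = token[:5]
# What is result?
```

token has length 7. The slice token[:5] selects indices [0, 1, 2, 3, 4] (0->'b', 1->'o', 2->'o', 3->'l', 4->'e'), giving 'boole'.

'boole'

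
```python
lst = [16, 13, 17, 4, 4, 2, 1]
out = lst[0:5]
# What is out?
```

lst has length 7. The slice lst[0:5] selects indices [0, 1, 2, 3, 4] (0->16, 1->13, 2->17, 3->4, 4->4), giving [16, 13, 17, 4, 4].

[16, 13, 17, 4, 4]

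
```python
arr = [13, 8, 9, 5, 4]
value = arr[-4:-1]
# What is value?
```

arr has length 5. The slice arr[-4:-1] selects indices [1, 2, 3] (1->8, 2->9, 3->5), giving [8, 9, 5].

[8, 9, 5]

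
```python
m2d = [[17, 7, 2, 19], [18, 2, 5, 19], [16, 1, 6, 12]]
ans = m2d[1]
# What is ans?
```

m2d has 3 rows. Row 1 is [18, 2, 5, 19].

[18, 2, 5, 19]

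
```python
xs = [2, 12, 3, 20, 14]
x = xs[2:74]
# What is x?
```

xs has length 5. The slice xs[2:74] selects indices [2, 3, 4] (2->3, 3->20, 4->14), giving [3, 20, 14].

[3, 20, 14]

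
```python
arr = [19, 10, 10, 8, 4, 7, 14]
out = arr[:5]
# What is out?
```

arr has length 7. The slice arr[:5] selects indices [0, 1, 2, 3, 4] (0->19, 1->10, 2->10, 3->8, 4->4), giving [19, 10, 10, 8, 4].

[19, 10, 10, 8, 4]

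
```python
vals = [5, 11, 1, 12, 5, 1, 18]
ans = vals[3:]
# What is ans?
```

vals has length 7. The slice vals[3:] selects indices [3, 4, 5, 6] (3->12, 4->5, 5->1, 6->18), giving [12, 5, 1, 18].

[12, 5, 1, 18]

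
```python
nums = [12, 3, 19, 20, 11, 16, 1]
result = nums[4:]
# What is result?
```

nums has length 7. The slice nums[4:] selects indices [4, 5, 6] (4->11, 5->16, 6->1), giving [11, 16, 1].

[11, 16, 1]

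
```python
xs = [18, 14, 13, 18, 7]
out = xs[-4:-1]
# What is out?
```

xs has length 5. The slice xs[-4:-1] selects indices [1, 2, 3] (1->14, 2->13, 3->18), giving [14, 13, 18].

[14, 13, 18]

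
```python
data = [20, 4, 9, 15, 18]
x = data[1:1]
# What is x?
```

data has length 5. The slice data[1:1] resolves to an empty index range, so the result is [].

[]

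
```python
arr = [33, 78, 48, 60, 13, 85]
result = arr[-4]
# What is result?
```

arr has length 6. Negative index -4 maps to positive index 6 + (-4) = 2. arr[2] = 48.

48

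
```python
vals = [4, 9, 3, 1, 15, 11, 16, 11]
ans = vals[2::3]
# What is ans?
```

vals has length 8. The slice vals[2::3] selects indices [2, 5] (2->3, 5->11), giving [3, 11].

[3, 11]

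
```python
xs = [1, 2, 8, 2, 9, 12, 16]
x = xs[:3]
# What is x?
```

xs has length 7. The slice xs[:3] selects indices [0, 1, 2] (0->1, 1->2, 2->8), giving [1, 2, 8].

[1, 2, 8]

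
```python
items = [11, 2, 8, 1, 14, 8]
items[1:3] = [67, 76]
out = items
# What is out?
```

items starts as [11, 2, 8, 1, 14, 8] (length 6). The slice items[1:3] covers indices [1, 2] with values [2, 8]. Replacing that slice with [67, 76] (same length) produces [11, 67, 76, 1, 14, 8].

[11, 67, 76, 1, 14, 8]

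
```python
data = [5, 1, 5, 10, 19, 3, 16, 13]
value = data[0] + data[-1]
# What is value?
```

data has length 8. data[0] = 5.
data has length 8. Negative index -1 maps to positive index 8 + (-1) = 7. data[7] = 13.
Sum: 5 + 13 = 18.

18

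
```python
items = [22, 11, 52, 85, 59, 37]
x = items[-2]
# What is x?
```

items has length 6. Negative index -2 maps to positive index 6 + (-2) = 4. items[4] = 59.

59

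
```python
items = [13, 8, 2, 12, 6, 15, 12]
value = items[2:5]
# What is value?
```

items has length 7. The slice items[2:5] selects indices [2, 3, 4] (2->2, 3->12, 4->6), giving [2, 12, 6].

[2, 12, 6]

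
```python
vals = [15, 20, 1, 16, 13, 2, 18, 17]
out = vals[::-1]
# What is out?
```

vals has length 8. The slice vals[::-1] selects indices [7, 6, 5, 4, 3, 2, 1, 0] (7->17, 6->18, 5->2, 4->13, 3->16, 2->1, 1->20, 0->15), giving [17, 18, 2, 13, 16, 1, 20, 15].

[17, 18, 2, 13, 16, 1, 20, 15]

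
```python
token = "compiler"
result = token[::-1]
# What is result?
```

token has length 8. The slice token[::-1] selects indices [7, 6, 5, 4, 3, 2, 1, 0] (7->'r', 6->'e', 5->'l', 4->'i', 3->'p', 2->'m', 1->'o', 0->'c'), giving 'relipmoc'.

'relipmoc'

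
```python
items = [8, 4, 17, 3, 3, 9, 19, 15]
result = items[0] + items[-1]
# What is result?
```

items has length 8. items[0] = 8.
items has length 8. Negative index -1 maps to positive index 8 + (-1) = 7. items[7] = 15.
Sum: 8 + 15 = 23.

23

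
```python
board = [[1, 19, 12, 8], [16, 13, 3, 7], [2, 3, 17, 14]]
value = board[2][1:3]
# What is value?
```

board[2] = [2, 3, 17, 14]. board[2] has length 4. The slice board[2][1:3] selects indices [1, 2] (1->3, 2->17), giving [3, 17].

[3, 17]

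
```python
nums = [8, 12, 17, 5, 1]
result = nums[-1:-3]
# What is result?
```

nums has length 5. The slice nums[-1:-3] resolves to an empty index range, so the result is [].

[]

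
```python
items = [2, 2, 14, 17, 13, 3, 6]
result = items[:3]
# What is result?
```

items has length 7. The slice items[:3] selects indices [0, 1, 2] (0->2, 1->2, 2->14), giving [2, 2, 14].

[2, 2, 14]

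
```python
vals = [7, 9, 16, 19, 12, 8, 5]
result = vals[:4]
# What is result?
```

vals has length 7. The slice vals[:4] selects indices [0, 1, 2, 3] (0->7, 1->9, 2->16, 3->19), giving [7, 9, 16, 19].

[7, 9, 16, 19]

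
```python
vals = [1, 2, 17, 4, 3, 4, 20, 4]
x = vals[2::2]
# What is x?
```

vals has length 8. The slice vals[2::2] selects indices [2, 4, 6] (2->17, 4->3, 6->20), giving [17, 3, 20].

[17, 3, 20]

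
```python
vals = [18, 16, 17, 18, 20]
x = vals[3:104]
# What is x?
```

vals has length 5. The slice vals[3:104] selects indices [3, 4] (3->18, 4->20), giving [18, 20].

[18, 20]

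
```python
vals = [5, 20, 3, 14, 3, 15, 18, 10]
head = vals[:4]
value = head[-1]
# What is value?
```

vals has length 8. The slice vals[:4] selects indices [0, 1, 2, 3] (0->5, 1->20, 2->3, 3->14), giving [5, 20, 3, 14]. So head = [5, 20, 3, 14]. Then head[-1] = 14.

14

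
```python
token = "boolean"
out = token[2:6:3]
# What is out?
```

token has length 7. The slice token[2:6:3] selects indices [2, 5] (2->'o', 5->'a'), giving 'oa'.

'oa'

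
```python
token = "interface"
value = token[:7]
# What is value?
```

token has length 9. The slice token[:7] selects indices [0, 1, 2, 3, 4, 5, 6] (0->'i', 1->'n', 2->'t', 3->'e', 4->'r', 5->'f', 6->'a'), giving 'interfa'.

'interfa'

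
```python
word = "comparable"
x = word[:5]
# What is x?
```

word has length 10. The slice word[:5] selects indices [0, 1, 2, 3, 4] (0->'c', 1->'o', 2->'m', 3->'p', 4->'a'), giving 'compa'.

'compa'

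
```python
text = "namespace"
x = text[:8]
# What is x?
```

text has length 9. The slice text[:8] selects indices [0, 1, 2, 3, 4, 5, 6, 7] (0->'n', 1->'a', 2->'m', 3->'e', 4->'s', 5->'p', 6->'a', 7->'c'), giving 'namespac'.

'namespac'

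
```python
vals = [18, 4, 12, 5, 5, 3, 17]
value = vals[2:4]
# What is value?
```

vals has length 7. The slice vals[2:4] selects indices [2, 3] (2->12, 3->5), giving [12, 5].

[12, 5]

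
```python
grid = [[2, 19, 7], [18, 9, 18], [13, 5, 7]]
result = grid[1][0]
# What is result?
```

grid[1] = [18, 9, 18]. Taking column 0 of that row yields 18.

18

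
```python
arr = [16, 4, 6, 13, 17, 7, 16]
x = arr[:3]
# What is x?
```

arr has length 7. The slice arr[:3] selects indices [0, 1, 2] (0->16, 1->4, 2->6), giving [16, 4, 6].

[16, 4, 6]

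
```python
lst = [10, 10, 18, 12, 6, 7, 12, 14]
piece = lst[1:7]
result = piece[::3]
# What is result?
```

lst has length 8. The slice lst[1:7] selects indices [1, 2, 3, 4, 5, 6] (1->10, 2->18, 3->12, 4->6, 5->7, 6->12), giving [10, 18, 12, 6, 7, 12]. So piece = [10, 18, 12, 6, 7, 12]. piece has length 6. The slice piece[::3] selects indices [0, 3] (0->10, 3->6), giving [10, 6].

[10, 6]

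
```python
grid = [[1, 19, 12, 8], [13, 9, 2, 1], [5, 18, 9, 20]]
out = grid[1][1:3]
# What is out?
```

grid[1] = [13, 9, 2, 1]. grid[1] has length 4. The slice grid[1][1:3] selects indices [1, 2] (1->9, 2->2), giving [9, 2].

[9, 2]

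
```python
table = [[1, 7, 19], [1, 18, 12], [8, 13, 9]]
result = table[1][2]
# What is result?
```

table[1] = [1, 18, 12]. Taking column 2 of that row yields 12.

12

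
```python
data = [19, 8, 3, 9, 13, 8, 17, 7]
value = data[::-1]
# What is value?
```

data has length 8. The slice data[::-1] selects indices [7, 6, 5, 4, 3, 2, 1, 0] (7->7, 6->17, 5->8, 4->13, 3->9, 2->3, 1->8, 0->19), giving [7, 17, 8, 13, 9, 3, 8, 19].

[7, 17, 8, 13, 9, 3, 8, 19]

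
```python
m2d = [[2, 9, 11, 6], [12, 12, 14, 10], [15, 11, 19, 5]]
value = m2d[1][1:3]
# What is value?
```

m2d[1] = [12, 12, 14, 10]. m2d[1] has length 4. The slice m2d[1][1:3] selects indices [1, 2] (1->12, 2->14), giving [12, 14].

[12, 14]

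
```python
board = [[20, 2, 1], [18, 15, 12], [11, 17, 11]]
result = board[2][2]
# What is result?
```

board[2] = [11, 17, 11]. Taking column 2 of that row yields 11.

11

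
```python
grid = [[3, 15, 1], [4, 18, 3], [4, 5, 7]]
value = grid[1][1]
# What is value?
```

grid[1] = [4, 18, 3]. Taking column 1 of that row yields 18.

18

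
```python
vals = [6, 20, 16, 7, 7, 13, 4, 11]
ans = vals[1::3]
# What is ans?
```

vals has length 8. The slice vals[1::3] selects indices [1, 4, 7] (1->20, 4->7, 7->11), giving [20, 7, 11].

[20, 7, 11]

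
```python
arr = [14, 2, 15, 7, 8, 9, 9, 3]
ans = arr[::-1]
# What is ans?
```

arr has length 8. The slice arr[::-1] selects indices [7, 6, 5, 4, 3, 2, 1, 0] (7->3, 6->9, 5->9, 4->8, 3->7, 2->15, 1->2, 0->14), giving [3, 9, 9, 8, 7, 15, 2, 14].

[3, 9, 9, 8, 7, 15, 2, 14]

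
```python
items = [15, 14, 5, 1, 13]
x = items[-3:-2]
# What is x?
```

items has length 5. The slice items[-3:-2] selects indices [2] (2->5), giving [5].

[5]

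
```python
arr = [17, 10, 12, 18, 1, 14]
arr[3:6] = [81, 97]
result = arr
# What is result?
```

arr starts as [17, 10, 12, 18, 1, 14] (length 6). The slice arr[3:6] covers indices [3, 4, 5] with values [18, 1, 14]. Replacing that slice with [81, 97] (different length) produces [17, 10, 12, 81, 97].

[17, 10, 12, 81, 97]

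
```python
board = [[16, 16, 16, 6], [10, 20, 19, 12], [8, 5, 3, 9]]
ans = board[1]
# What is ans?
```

board has 3 rows. Row 1 is [10, 20, 19, 12].

[10, 20, 19, 12]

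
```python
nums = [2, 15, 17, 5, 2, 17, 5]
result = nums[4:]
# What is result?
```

nums has length 7. The slice nums[4:] selects indices [4, 5, 6] (4->2, 5->17, 6->5), giving [2, 17, 5].

[2, 17, 5]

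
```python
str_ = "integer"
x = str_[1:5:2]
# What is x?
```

str_ has length 7. The slice str_[1:5:2] selects indices [1, 3] (1->'n', 3->'e'), giving 'ne'.

'ne'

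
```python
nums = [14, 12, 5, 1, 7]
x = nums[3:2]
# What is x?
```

nums has length 5. The slice nums[3:2] resolves to an empty index range, so the result is [].

[]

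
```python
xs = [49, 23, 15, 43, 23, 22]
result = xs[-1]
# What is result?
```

xs has length 6. Negative index -1 maps to positive index 6 + (-1) = 5. xs[5] = 22.

22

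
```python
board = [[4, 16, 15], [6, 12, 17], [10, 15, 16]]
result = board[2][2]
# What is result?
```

board[2] = [10, 15, 16]. Taking column 2 of that row yields 16.

16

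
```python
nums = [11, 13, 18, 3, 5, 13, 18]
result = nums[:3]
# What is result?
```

nums has length 7. The slice nums[:3] selects indices [0, 1, 2] (0->11, 1->13, 2->18), giving [11, 13, 18].

[11, 13, 18]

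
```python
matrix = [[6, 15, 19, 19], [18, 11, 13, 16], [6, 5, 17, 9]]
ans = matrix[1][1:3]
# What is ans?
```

matrix[1] = [18, 11, 13, 16]. matrix[1] has length 4. The slice matrix[1][1:3] selects indices [1, 2] (1->11, 2->13), giving [11, 13].

[11, 13]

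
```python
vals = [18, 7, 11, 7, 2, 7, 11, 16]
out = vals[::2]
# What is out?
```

vals has length 8. The slice vals[::2] selects indices [0, 2, 4, 6] (0->18, 2->11, 4->2, 6->11), giving [18, 11, 2, 11].

[18, 11, 2, 11]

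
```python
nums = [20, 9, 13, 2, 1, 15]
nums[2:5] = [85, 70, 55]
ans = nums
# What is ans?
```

nums starts as [20, 9, 13, 2, 1, 15] (length 6). The slice nums[2:5] covers indices [2, 3, 4] with values [13, 2, 1]. Replacing that slice with [85, 70, 55] (same length) produces [20, 9, 85, 70, 55, 15].

[20, 9, 85, 70, 55, 15]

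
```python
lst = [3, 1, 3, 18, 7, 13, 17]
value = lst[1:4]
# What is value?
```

lst has length 7. The slice lst[1:4] selects indices [1, 2, 3] (1->1, 2->3, 3->18), giving [1, 3, 18].

[1, 3, 18]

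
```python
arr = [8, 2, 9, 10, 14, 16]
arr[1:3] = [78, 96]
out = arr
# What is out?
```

arr starts as [8, 2, 9, 10, 14, 16] (length 6). The slice arr[1:3] covers indices [1, 2] with values [2, 9]. Replacing that slice with [78, 96] (same length) produces [8, 78, 96, 10, 14, 16].

[8, 78, 96, 10, 14, 16]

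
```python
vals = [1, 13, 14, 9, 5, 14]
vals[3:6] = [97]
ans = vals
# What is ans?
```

vals starts as [1, 13, 14, 9, 5, 14] (length 6). The slice vals[3:6] covers indices [3, 4, 5] with values [9, 5, 14]. Replacing that slice with [97] (different length) produces [1, 13, 14, 97].

[1, 13, 14, 97]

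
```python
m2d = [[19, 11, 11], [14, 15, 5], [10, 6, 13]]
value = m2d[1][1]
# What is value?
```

m2d[1] = [14, 15, 5]. Taking column 1 of that row yields 15.

15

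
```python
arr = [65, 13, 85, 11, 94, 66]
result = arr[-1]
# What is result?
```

arr has length 6. Negative index -1 maps to positive index 6 + (-1) = 5. arr[5] = 66.

66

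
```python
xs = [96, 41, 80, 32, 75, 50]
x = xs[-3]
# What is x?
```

xs has length 6. Negative index -3 maps to positive index 6 + (-3) = 3. xs[3] = 32.

32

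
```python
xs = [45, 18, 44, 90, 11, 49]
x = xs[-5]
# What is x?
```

xs has length 6. Negative index -5 maps to positive index 6 + (-5) = 1. xs[1] = 18.

18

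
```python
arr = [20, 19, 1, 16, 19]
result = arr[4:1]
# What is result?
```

arr has length 5. The slice arr[4:1] resolves to an empty index range, so the result is [].

[]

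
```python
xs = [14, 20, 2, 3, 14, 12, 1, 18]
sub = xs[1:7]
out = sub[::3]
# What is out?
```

xs has length 8. The slice xs[1:7] selects indices [1, 2, 3, 4, 5, 6] (1->20, 2->2, 3->3, 4->14, 5->12, 6->1), giving [20, 2, 3, 14, 12, 1]. So sub = [20, 2, 3, 14, 12, 1]. sub has length 6. The slice sub[::3] selects indices [0, 3] (0->20, 3->14), giving [20, 14].

[20, 14]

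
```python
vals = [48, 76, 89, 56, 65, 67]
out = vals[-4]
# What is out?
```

vals has length 6. Negative index -4 maps to positive index 6 + (-4) = 2. vals[2] = 89.

89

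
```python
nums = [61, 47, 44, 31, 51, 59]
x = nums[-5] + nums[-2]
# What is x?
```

nums has length 6. Negative index -5 maps to positive index 6 + (-5) = 1. nums[1] = 47.
nums has length 6. Negative index -2 maps to positive index 6 + (-2) = 4. nums[4] = 51.
Sum: 47 + 51 = 98.

98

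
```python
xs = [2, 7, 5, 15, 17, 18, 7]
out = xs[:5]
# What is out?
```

xs has length 7. The slice xs[:5] selects indices [0, 1, 2, 3, 4] (0->2, 1->7, 2->5, 3->15, 4->17), giving [2, 7, 5, 15, 17].

[2, 7, 5, 15, 17]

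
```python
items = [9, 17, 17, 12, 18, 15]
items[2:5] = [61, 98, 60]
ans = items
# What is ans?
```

items starts as [9, 17, 17, 12, 18, 15] (length 6). The slice items[2:5] covers indices [2, 3, 4] with values [17, 12, 18]. Replacing that slice with [61, 98, 60] (same length) produces [9, 17, 61, 98, 60, 15].

[9, 17, 61, 98, 60, 15]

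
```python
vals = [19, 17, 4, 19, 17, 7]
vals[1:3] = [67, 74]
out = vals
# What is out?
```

vals starts as [19, 17, 4, 19, 17, 7] (length 6). The slice vals[1:3] covers indices [1, 2] with values [17, 4]. Replacing that slice with [67, 74] (same length) produces [19, 67, 74, 19, 17, 7].

[19, 67, 74, 19, 17, 7]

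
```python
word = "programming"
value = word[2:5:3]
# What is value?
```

word has length 11. The slice word[2:5:3] selects indices [2] (2->'o'), giving 'o'.

'o'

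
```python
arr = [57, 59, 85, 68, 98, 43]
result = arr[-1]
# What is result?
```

arr has length 6. Negative index -1 maps to positive index 6 + (-1) = 5. arr[5] = 43.

43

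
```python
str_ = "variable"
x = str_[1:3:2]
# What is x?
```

str_ has length 8. The slice str_[1:3:2] selects indices [1] (1->'a'), giving 'a'.

'a'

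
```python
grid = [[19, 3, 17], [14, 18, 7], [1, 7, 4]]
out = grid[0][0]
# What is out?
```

grid[0] = [19, 3, 17]. Taking column 0 of that row yields 19.

19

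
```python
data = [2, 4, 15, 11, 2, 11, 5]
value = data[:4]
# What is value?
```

data has length 7. The slice data[:4] selects indices [0, 1, 2, 3] (0->2, 1->4, 2->15, 3->11), giving [2, 4, 15, 11].

[2, 4, 15, 11]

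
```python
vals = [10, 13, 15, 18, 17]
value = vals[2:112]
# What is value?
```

vals has length 5. The slice vals[2:112] selects indices [2, 3, 4] (2->15, 3->18, 4->17), giving [15, 18, 17].

[15, 18, 17]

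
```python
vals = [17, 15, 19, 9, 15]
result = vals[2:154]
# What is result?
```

vals has length 5. The slice vals[2:154] selects indices [2, 3, 4] (2->19, 3->9, 4->15), giving [19, 9, 15].

[19, 9, 15]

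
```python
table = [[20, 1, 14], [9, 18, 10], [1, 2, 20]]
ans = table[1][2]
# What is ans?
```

table[1] = [9, 18, 10]. Taking column 2 of that row yields 10.

10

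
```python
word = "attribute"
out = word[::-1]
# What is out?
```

word has length 9. The slice word[::-1] selects indices [8, 7, 6, 5, 4, 3, 2, 1, 0] (8->'e', 7->'t', 6->'u', 5->'b', 4->'i', 3->'r', 2->'t', 1->'t', 0->'a'), giving 'etubirtta'.

'etubirtta'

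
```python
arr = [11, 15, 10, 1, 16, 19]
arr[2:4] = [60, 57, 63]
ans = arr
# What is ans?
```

arr starts as [11, 15, 10, 1, 16, 19] (length 6). The slice arr[2:4] covers indices [2, 3] with values [10, 1]. Replacing that slice with [60, 57, 63] (different length) produces [11, 15, 60, 57, 63, 16, 19].

[11, 15, 60, 57, 63, 16, 19]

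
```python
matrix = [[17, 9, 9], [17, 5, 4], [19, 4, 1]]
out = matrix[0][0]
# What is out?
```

matrix[0] = [17, 9, 9]. Taking column 0 of that row yields 17.

17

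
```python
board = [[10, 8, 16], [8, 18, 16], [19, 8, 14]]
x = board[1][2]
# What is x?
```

board[1] = [8, 18, 16]. Taking column 2 of that row yields 16.

16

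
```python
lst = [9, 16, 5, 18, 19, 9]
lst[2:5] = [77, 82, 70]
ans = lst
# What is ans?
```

lst starts as [9, 16, 5, 18, 19, 9] (length 6). The slice lst[2:5] covers indices [2, 3, 4] with values [5, 18, 19]. Replacing that slice with [77, 82, 70] (same length) produces [9, 16, 77, 82, 70, 9].

[9, 16, 77, 82, 70, 9]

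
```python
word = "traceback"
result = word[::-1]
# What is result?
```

word has length 9. The slice word[::-1] selects indices [8, 7, 6, 5, 4, 3, 2, 1, 0] (8->'k', 7->'c', 6->'a', 5->'b', 4->'e', 3->'c', 2->'a', 1->'r', 0->'t'), giving 'kcabecart'.

'kcabecart'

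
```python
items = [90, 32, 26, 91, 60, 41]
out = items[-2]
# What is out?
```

items has length 6. Negative index -2 maps to positive index 6 + (-2) = 4. items[4] = 60.

60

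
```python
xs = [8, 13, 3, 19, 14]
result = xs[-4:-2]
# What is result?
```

xs has length 5. The slice xs[-4:-2] selects indices [1, 2] (1->13, 2->3), giving [13, 3].

[13, 3]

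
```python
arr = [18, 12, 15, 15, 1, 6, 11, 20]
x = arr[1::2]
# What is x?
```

arr has length 8. The slice arr[1::2] selects indices [1, 3, 5, 7] (1->12, 3->15, 5->6, 7->20), giving [12, 15, 6, 20].

[12, 15, 6, 20]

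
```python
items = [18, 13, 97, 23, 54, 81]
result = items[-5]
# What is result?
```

items has length 6. Negative index -5 maps to positive index 6 + (-5) = 1. items[1] = 13.

13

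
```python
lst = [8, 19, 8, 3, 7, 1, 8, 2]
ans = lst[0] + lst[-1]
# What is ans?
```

lst has length 8. lst[0] = 8.
lst has length 8. Negative index -1 maps to positive index 8 + (-1) = 7. lst[7] = 2.
Sum: 8 + 2 = 10.

10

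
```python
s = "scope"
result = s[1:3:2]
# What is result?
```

s has length 5. The slice s[1:3:2] selects indices [1] (1->'c'), giving 'c'.

'c'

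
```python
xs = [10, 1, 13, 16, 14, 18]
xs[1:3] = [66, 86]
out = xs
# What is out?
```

xs starts as [10, 1, 13, 16, 14, 18] (length 6). The slice xs[1:3] covers indices [1, 2] with values [1, 13]. Replacing that slice with [66, 86] (same length) produces [10, 66, 86, 16, 14, 18].

[10, 66, 86, 16, 14, 18]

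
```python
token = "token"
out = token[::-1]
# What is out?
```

token has length 5. The slice token[::-1] selects indices [4, 3, 2, 1, 0] (4->'n', 3->'e', 2->'k', 1->'o', 0->'t'), giving 'nekot'.

'nekot'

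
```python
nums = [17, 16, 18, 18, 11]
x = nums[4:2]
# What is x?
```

nums has length 5. The slice nums[4:2] resolves to an empty index range, so the result is [].

[]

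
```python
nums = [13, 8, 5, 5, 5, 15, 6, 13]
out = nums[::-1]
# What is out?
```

nums has length 8. The slice nums[::-1] selects indices [7, 6, 5, 4, 3, 2, 1, 0] (7->13, 6->6, 5->15, 4->5, 3->5, 2->5, 1->8, 0->13), giving [13, 6, 15, 5, 5, 5, 8, 13].

[13, 6, 15, 5, 5, 5, 8, 13]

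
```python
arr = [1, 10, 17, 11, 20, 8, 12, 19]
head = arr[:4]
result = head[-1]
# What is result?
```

arr has length 8. The slice arr[:4] selects indices [0, 1, 2, 3] (0->1, 1->10, 2->17, 3->11), giving [1, 10, 17, 11]. So head = [1, 10, 17, 11]. Then head[-1] = 11.

11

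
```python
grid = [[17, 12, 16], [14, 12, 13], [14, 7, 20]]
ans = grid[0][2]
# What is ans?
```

grid[0] = [17, 12, 16]. Taking column 2 of that row yields 16.

16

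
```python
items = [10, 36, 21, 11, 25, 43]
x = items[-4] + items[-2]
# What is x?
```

items has length 6. Negative index -4 maps to positive index 6 + (-4) = 2. items[2] = 21.
items has length 6. Negative index -2 maps to positive index 6 + (-2) = 4. items[4] = 25.
Sum: 21 + 25 = 46.

46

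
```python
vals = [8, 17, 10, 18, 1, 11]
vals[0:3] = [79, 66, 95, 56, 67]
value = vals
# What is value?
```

vals starts as [8, 17, 10, 18, 1, 11] (length 6). The slice vals[0:3] covers indices [0, 1, 2] with values [8, 17, 10]. Replacing that slice with [79, 66, 95, 56, 67] (different length) produces [79, 66, 95, 56, 67, 18, 1, 11].

[79, 66, 95, 56, 67, 18, 1, 11]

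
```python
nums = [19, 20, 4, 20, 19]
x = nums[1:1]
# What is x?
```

nums has length 5. The slice nums[1:1] resolves to an empty index range, so the result is [].

[]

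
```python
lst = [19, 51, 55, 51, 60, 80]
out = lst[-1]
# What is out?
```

lst has length 6. Negative index -1 maps to positive index 6 + (-1) = 5. lst[5] = 80.

80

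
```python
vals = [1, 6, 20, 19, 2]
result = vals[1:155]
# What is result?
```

vals has length 5. The slice vals[1:155] selects indices [1, 2, 3, 4] (1->6, 2->20, 3->19, 4->2), giving [6, 20, 19, 2].

[6, 20, 19, 2]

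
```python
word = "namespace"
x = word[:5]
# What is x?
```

word has length 9. The slice word[:5] selects indices [0, 1, 2, 3, 4] (0->'n', 1->'a', 2->'m', 3->'e', 4->'s'), giving 'names'.

'names'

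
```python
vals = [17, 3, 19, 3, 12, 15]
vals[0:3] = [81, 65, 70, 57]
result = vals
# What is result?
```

vals starts as [17, 3, 19, 3, 12, 15] (length 6). The slice vals[0:3] covers indices [0, 1, 2] with values [17, 3, 19]. Replacing that slice with [81, 65, 70, 57] (different length) produces [81, 65, 70, 57, 3, 12, 15].

[81, 65, 70, 57, 3, 12, 15]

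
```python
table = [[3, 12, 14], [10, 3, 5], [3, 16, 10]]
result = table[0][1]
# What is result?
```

table[0] = [3, 12, 14]. Taking column 1 of that row yields 12.

12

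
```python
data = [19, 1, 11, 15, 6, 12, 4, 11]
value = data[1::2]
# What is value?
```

data has length 8. The slice data[1::2] selects indices [1, 3, 5, 7] (1->1, 3->15, 5->12, 7->11), giving [1, 15, 12, 11].

[1, 15, 12, 11]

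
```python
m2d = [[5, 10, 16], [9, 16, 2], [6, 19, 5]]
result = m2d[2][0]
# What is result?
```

m2d[2] = [6, 19, 5]. Taking column 0 of that row yields 6.

6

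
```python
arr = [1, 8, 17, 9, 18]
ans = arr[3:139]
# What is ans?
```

arr has length 5. The slice arr[3:139] selects indices [3, 4] (3->9, 4->18), giving [9, 18].

[9, 18]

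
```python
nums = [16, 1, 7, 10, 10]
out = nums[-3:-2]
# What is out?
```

nums has length 5. The slice nums[-3:-2] selects indices [2] (2->7), giving [7].

[7]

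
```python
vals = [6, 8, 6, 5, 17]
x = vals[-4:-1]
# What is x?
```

vals has length 5. The slice vals[-4:-1] selects indices [1, 2, 3] (1->8, 2->6, 3->5), giving [8, 6, 5].

[8, 6, 5]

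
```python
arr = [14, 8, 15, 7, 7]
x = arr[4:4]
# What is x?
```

arr has length 5. The slice arr[4:4] resolves to an empty index range, so the result is [].

[]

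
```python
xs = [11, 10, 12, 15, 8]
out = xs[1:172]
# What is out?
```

xs has length 5. The slice xs[1:172] selects indices [1, 2, 3, 4] (1->10, 2->12, 3->15, 4->8), giving [10, 12, 15, 8].

[10, 12, 15, 8]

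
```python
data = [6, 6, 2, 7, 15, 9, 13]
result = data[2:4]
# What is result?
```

data has length 7. The slice data[2:4] selects indices [2, 3] (2->2, 3->7), giving [2, 7].

[2, 7]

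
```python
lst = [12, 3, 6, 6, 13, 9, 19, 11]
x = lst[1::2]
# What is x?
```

lst has length 8. The slice lst[1::2] selects indices [1, 3, 5, 7] (1->3, 3->6, 5->9, 7->11), giving [3, 6, 9, 11].

[3, 6, 9, 11]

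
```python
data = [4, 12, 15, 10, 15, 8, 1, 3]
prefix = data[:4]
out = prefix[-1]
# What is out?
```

data has length 8. The slice data[:4] selects indices [0, 1, 2, 3] (0->4, 1->12, 2->15, 3->10), giving [4, 12, 15, 10]. So prefix = [4, 12, 15, 10]. Then prefix[-1] = 10.

10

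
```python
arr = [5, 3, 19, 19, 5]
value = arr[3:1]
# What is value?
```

arr has length 5. The slice arr[3:1] resolves to an empty index range, so the result is [].

[]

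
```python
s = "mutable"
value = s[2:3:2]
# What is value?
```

s has length 7. The slice s[2:3:2] selects indices [2] (2->'t'), giving 't'.

't'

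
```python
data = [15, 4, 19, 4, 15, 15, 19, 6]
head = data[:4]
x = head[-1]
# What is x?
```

data has length 8. The slice data[:4] selects indices [0, 1, 2, 3] (0->15, 1->4, 2->19, 3->4), giving [15, 4, 19, 4]. So head = [15, 4, 19, 4]. Then head[-1] = 4.

4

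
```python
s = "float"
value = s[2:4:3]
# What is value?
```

s has length 5. The slice s[2:4:3] selects indices [2] (2->'o'), giving 'o'.

'o'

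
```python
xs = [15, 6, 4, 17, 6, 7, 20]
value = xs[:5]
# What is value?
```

xs has length 7. The slice xs[:5] selects indices [0, 1, 2, 3, 4] (0->15, 1->6, 2->4, 3->17, 4->6), giving [15, 6, 4, 17, 6].

[15, 6, 4, 17, 6]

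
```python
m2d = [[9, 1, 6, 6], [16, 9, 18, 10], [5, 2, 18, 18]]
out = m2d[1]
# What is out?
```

m2d has 3 rows. Row 1 is [16, 9, 18, 10].

[16, 9, 18, 10]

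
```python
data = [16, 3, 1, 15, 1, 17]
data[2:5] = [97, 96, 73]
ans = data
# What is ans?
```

data starts as [16, 3, 1, 15, 1, 17] (length 6). The slice data[2:5] covers indices [2, 3, 4] with values [1, 15, 1]. Replacing that slice with [97, 96, 73] (same length) produces [16, 3, 97, 96, 73, 17].

[16, 3, 97, 96, 73, 17]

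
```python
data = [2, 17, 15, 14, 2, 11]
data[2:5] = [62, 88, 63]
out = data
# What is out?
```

data starts as [2, 17, 15, 14, 2, 11] (length 6). The slice data[2:5] covers indices [2, 3, 4] with values [15, 14, 2]. Replacing that slice with [62, 88, 63] (same length) produces [2, 17, 62, 88, 63, 11].

[2, 17, 62, 88, 63, 11]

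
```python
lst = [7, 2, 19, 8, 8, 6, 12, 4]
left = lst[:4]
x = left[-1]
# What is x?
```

lst has length 8. The slice lst[:4] selects indices [0, 1, 2, 3] (0->7, 1->2, 2->19, 3->8), giving [7, 2, 19, 8]. So left = [7, 2, 19, 8]. Then left[-1] = 8.

8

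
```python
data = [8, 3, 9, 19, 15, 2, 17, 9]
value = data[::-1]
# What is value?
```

data has length 8. The slice data[::-1] selects indices [7, 6, 5, 4, 3, 2, 1, 0] (7->9, 6->17, 5->2, 4->15, 3->19, 2->9, 1->3, 0->8), giving [9, 17, 2, 15, 19, 9, 3, 8].

[9, 17, 2, 15, 19, 9, 3, 8]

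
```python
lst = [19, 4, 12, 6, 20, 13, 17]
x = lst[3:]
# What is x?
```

lst has length 7. The slice lst[3:] selects indices [3, 4, 5, 6] (3->6, 4->20, 5->13, 6->17), giving [6, 20, 13, 17].

[6, 20, 13, 17]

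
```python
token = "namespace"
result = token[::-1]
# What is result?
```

token has length 9. The slice token[::-1] selects indices [8, 7, 6, 5, 4, 3, 2, 1, 0] (8->'e', 7->'c', 6->'a', 5->'p', 4->'s', 3->'e', 2->'m', 1->'a', 0->'n'), giving 'ecapseman'.

'ecapseman'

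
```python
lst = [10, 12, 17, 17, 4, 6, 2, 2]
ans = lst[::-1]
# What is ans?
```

lst has length 8. The slice lst[::-1] selects indices [7, 6, 5, 4, 3, 2, 1, 0] (7->2, 6->2, 5->6, 4->4, 3->17, 2->17, 1->12, 0->10), giving [2, 2, 6, 4, 17, 17, 12, 10].

[2, 2, 6, 4, 17, 17, 12, 10]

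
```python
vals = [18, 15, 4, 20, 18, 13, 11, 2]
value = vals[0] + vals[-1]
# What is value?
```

vals has length 8. vals[0] = 18.
vals has length 8. Negative index -1 maps to positive index 8 + (-1) = 7. vals[7] = 2.
Sum: 18 + 2 = 20.

20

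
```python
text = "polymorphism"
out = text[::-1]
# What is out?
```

text has length 12. The slice text[::-1] selects indices [11, 10, 9, 8, 7, 6, 5, 4, 3, 2, 1, 0] (11->'m', 10->'s', 9->'i', 8->'h', 7->'p', 6->'r', 5->'o', 4->'m', 3->'y', 2->'l', 1->'o', 0->'p'), giving 'msihpromylop'.

'msihpromylop'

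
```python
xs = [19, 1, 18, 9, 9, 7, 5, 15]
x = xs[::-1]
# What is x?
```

xs has length 8. The slice xs[::-1] selects indices [7, 6, 5, 4, 3, 2, 1, 0] (7->15, 6->5, 5->7, 4->9, 3->9, 2->18, 1->1, 0->19), giving [15, 5, 7, 9, 9, 18, 1, 19].

[15, 5, 7, 9, 9, 18, 1, 19]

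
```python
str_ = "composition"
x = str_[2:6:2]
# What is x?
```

str_ has length 11. The slice str_[2:6:2] selects indices [2, 4] (2->'m', 4->'o'), giving 'mo'.

'mo'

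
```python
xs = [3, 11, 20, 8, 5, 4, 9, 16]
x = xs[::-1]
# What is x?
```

xs has length 8. The slice xs[::-1] selects indices [7, 6, 5, 4, 3, 2, 1, 0] (7->16, 6->9, 5->4, 4->5, 3->8, 2->20, 1->11, 0->3), giving [16, 9, 4, 5, 8, 20, 11, 3].

[16, 9, 4, 5, 8, 20, 11, 3]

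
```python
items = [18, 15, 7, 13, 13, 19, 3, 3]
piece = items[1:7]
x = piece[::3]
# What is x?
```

items has length 8. The slice items[1:7] selects indices [1, 2, 3, 4, 5, 6] (1->15, 2->7, 3->13, 4->13, 5->19, 6->3), giving [15, 7, 13, 13, 19, 3]. So piece = [15, 7, 13, 13, 19, 3]. piece has length 6. The slice piece[::3] selects indices [0, 3] (0->15, 3->13), giving [15, 13].

[15, 13]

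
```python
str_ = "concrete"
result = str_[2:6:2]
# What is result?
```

str_ has length 8. The slice str_[2:6:2] selects indices [2, 4] (2->'n', 4->'r'), giving 'nr'.

'nr'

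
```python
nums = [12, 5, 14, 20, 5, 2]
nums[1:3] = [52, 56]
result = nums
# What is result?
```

nums starts as [12, 5, 14, 20, 5, 2] (length 6). The slice nums[1:3] covers indices [1, 2] with values [5, 14]. Replacing that slice with [52, 56] (same length) produces [12, 52, 56, 20, 5, 2].

[12, 52, 56, 20, 5, 2]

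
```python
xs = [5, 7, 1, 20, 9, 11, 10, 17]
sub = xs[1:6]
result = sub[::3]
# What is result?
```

xs has length 8. The slice xs[1:6] selects indices [1, 2, 3, 4, 5] (1->7, 2->1, 3->20, 4->9, 5->11), giving [7, 1, 20, 9, 11]. So sub = [7, 1, 20, 9, 11]. sub has length 5. The slice sub[::3] selects indices [0, 3] (0->7, 3->9), giving [7, 9].

[7, 9]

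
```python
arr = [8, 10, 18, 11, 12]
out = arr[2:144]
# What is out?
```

arr has length 5. The slice arr[2:144] selects indices [2, 3, 4] (2->18, 3->11, 4->12), giving [18, 11, 12].

[18, 11, 12]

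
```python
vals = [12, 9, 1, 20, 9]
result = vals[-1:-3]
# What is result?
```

vals has length 5. The slice vals[-1:-3] resolves to an empty index range, so the result is [].

[]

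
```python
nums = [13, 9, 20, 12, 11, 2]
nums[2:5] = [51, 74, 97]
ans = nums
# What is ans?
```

nums starts as [13, 9, 20, 12, 11, 2] (length 6). The slice nums[2:5] covers indices [2, 3, 4] with values [20, 12, 11]. Replacing that slice with [51, 74, 97] (same length) produces [13, 9, 51, 74, 97, 2].

[13, 9, 51, 74, 97, 2]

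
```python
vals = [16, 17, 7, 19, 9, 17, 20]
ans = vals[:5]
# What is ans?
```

vals has length 7. The slice vals[:5] selects indices [0, 1, 2, 3, 4] (0->16, 1->17, 2->7, 3->19, 4->9), giving [16, 17, 7, 19, 9].

[16, 17, 7, 19, 9]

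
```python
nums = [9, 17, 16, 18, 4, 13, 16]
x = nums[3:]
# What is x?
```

nums has length 7. The slice nums[3:] selects indices [3, 4, 5, 6] (3->18, 4->4, 5->13, 6->16), giving [18, 4, 13, 16].

[18, 4, 13, 16]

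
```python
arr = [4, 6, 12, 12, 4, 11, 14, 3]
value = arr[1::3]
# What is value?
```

arr has length 8. The slice arr[1::3] selects indices [1, 4, 7] (1->6, 4->4, 7->3), giving [6, 4, 3].

[6, 4, 3]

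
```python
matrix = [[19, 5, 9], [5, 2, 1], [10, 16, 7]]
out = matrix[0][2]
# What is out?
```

matrix[0] = [19, 5, 9]. Taking column 2 of that row yields 9.

9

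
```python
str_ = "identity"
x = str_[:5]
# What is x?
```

str_ has length 8. The slice str_[:5] selects indices [0, 1, 2, 3, 4] (0->'i', 1->'d', 2->'e', 3->'n', 4->'t'), giving 'ident'.

'ident'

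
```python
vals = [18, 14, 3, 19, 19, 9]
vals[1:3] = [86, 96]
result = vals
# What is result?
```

vals starts as [18, 14, 3, 19, 19, 9] (length 6). The slice vals[1:3] covers indices [1, 2] with values [14, 3]. Replacing that slice with [86, 96] (same length) produces [18, 86, 96, 19, 19, 9].

[18, 86, 96, 19, 19, 9]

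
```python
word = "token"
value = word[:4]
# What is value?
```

word has length 5. The slice word[:4] selects indices [0, 1, 2, 3] (0->'t', 1->'o', 2->'k', 3->'e'), giving 'toke'.

'toke'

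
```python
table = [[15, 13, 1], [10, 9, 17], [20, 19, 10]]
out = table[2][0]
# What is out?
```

table[2] = [20, 19, 10]. Taking column 0 of that row yields 20.

20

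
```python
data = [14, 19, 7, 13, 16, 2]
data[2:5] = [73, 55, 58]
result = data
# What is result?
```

data starts as [14, 19, 7, 13, 16, 2] (length 6). The slice data[2:5] covers indices [2, 3, 4] with values [7, 13, 16]. Replacing that slice with [73, 55, 58] (same length) produces [14, 19, 73, 55, 58, 2].

[14, 19, 73, 55, 58, 2]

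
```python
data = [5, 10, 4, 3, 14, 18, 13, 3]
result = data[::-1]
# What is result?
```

data has length 8. The slice data[::-1] selects indices [7, 6, 5, 4, 3, 2, 1, 0] (7->3, 6->13, 5->18, 4->14, 3->3, 2->4, 1->10, 0->5), giving [3, 13, 18, 14, 3, 4, 10, 5].

[3, 13, 18, 14, 3, 4, 10, 5]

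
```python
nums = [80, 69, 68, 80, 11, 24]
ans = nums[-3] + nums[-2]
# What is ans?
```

nums has length 6. Negative index -3 maps to positive index 6 + (-3) = 3. nums[3] = 80.
nums has length 6. Negative index -2 maps to positive index 6 + (-2) = 4. nums[4] = 11.
Sum: 80 + 11 = 91.

91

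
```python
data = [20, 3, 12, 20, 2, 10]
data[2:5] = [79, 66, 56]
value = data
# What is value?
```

data starts as [20, 3, 12, 20, 2, 10] (length 6). The slice data[2:5] covers indices [2, 3, 4] with values [12, 20, 2]. Replacing that slice with [79, 66, 56] (same length) produces [20, 3, 79, 66, 56, 10].

[20, 3, 79, 66, 56, 10]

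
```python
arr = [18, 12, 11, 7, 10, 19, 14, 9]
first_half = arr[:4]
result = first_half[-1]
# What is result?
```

arr has length 8. The slice arr[:4] selects indices [0, 1, 2, 3] (0->18, 1->12, 2->11, 3->7), giving [18, 12, 11, 7]. So first_half = [18, 12, 11, 7]. Then first_half[-1] = 7.

7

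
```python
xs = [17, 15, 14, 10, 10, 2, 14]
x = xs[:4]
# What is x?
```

xs has length 7. The slice xs[:4] selects indices [0, 1, 2, 3] (0->17, 1->15, 2->14, 3->10), giving [17, 15, 14, 10].

[17, 15, 14, 10]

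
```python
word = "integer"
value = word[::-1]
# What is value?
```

word has length 7. The slice word[::-1] selects indices [6, 5, 4, 3, 2, 1, 0] (6->'r', 5->'e', 4->'g', 3->'e', 2->'t', 1->'n', 0->'i'), giving 'regetni'.

'regetni'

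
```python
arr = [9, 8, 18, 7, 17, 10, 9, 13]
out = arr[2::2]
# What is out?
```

arr has length 8. The slice arr[2::2] selects indices [2, 4, 6] (2->18, 4->17, 6->9), giving [18, 17, 9].

[18, 17, 9]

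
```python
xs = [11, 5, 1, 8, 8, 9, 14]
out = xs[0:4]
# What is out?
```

xs has length 7. The slice xs[0:4] selects indices [0, 1, 2, 3] (0->11, 1->5, 2->1, 3->8), giving [11, 5, 1, 8].

[11, 5, 1, 8]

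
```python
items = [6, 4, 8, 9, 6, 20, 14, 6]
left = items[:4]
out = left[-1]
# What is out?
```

items has length 8. The slice items[:4] selects indices [0, 1, 2, 3] (0->6, 1->4, 2->8, 3->9), giving [6, 4, 8, 9]. So left = [6, 4, 8, 9]. Then left[-1] = 9.

9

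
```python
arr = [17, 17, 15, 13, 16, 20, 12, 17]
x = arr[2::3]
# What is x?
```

arr has length 8. The slice arr[2::3] selects indices [2, 5] (2->15, 5->20), giving [15, 20].

[15, 20]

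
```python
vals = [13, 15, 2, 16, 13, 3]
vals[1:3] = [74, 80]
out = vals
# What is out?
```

vals starts as [13, 15, 2, 16, 13, 3] (length 6). The slice vals[1:3] covers indices [1, 2] with values [15, 2]. Replacing that slice with [74, 80] (same length) produces [13, 74, 80, 16, 13, 3].

[13, 74, 80, 16, 13, 3]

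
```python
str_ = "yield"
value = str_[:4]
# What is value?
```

str_ has length 5. The slice str_[:4] selects indices [0, 1, 2, 3] (0->'y', 1->'i', 2->'e', 3->'l'), giving 'yiel'.

'yiel'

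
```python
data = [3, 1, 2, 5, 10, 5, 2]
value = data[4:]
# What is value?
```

data has length 7. The slice data[4:] selects indices [4, 5, 6] (4->10, 5->5, 6->2), giving [10, 5, 2].

[10, 5, 2]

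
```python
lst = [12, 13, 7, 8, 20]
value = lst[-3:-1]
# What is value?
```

lst has length 5. The slice lst[-3:-1] selects indices [2, 3] (2->7, 3->8), giving [7, 8].

[7, 8]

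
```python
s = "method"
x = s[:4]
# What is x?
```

s has length 6. The slice s[:4] selects indices [0, 1, 2, 3] (0->'m', 1->'e', 2->'t', 3->'h'), giving 'meth'.

'meth'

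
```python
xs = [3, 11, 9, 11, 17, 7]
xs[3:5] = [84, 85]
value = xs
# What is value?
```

xs starts as [3, 11, 9, 11, 17, 7] (length 6). The slice xs[3:5] covers indices [3, 4] with values [11, 17]. Replacing that slice with [84, 85] (same length) produces [3, 11, 9, 84, 85, 7].

[3, 11, 9, 84, 85, 7]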